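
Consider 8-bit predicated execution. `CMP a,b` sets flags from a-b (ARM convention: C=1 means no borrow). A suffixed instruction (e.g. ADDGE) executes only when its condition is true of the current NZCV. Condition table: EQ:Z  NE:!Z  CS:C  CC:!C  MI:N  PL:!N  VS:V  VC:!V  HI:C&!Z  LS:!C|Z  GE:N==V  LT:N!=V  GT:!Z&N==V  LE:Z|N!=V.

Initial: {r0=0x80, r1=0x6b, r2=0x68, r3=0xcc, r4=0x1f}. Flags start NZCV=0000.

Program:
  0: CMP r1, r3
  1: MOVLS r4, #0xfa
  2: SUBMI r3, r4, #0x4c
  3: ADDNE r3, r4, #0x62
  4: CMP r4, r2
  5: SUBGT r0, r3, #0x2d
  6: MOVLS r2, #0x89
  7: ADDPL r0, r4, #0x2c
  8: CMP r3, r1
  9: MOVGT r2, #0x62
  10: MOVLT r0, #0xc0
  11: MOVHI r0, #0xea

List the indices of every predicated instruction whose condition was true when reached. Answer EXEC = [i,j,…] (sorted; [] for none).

EXEC = [1,2,3,10]

0: ✓ CMP  NZCV=1001
1: ✓ MOVLS  r4←0xfa
2: ✓ SUBMI  r3←0xae
3: ✓ ADDNE  r3←0x5c
4: ✓ CMP  NZCV=1010
5: · SUBGT
6: · MOVLS
7: · ADDPL
8: ✓ CMP  NZCV=1000
9: · MOVGT
10: ✓ MOVLT  r0←0xc0
11: · MOVHI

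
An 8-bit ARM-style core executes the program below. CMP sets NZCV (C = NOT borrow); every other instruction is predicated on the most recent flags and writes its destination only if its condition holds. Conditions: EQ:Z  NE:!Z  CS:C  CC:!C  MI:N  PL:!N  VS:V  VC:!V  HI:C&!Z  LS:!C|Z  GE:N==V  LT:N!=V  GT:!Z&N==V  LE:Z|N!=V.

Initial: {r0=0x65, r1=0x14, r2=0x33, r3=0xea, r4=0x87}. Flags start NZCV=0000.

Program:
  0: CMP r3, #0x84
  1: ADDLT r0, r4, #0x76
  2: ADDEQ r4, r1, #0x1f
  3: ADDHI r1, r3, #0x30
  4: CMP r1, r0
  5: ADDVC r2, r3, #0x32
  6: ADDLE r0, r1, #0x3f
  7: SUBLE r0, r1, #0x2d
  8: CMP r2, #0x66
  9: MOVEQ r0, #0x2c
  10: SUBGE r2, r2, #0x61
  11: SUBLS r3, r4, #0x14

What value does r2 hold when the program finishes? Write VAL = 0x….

[0] flags=0010 → (cmp)
[1] flags=0010 LT?F → skip
[2] flags=0010 EQ?F → skip
[3] flags=0010 HI?T → r1=0x1a
[4] flags=1000 → (cmp)
[5] flags=1000 VC?T → r2=0x1c
[6] flags=1000 LE?T → r0=0x59
[7] flags=1000 LE?T → r0=0xed
[8] flags=1000 → (cmp)
[9] flags=1000 EQ?F → skip
[10] flags=1000 GE?F → skip
[11] flags=1000 LS?T → r3=0x73

VAL = 0x1c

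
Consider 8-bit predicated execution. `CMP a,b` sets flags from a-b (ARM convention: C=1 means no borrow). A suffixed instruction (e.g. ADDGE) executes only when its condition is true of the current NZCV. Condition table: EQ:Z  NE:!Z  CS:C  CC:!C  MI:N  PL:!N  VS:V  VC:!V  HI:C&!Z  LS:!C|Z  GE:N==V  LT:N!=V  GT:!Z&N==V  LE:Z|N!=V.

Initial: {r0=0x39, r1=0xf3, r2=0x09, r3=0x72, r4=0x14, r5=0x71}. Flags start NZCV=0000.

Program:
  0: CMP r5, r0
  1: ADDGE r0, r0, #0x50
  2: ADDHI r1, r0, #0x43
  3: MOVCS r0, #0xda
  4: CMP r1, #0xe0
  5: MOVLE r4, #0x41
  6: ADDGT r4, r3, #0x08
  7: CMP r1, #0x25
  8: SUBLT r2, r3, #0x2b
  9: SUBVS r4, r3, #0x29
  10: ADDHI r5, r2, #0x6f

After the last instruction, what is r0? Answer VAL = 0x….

VAL = 0xda

[0] flags=0010 → (cmp)
[1] flags=0010 GE?T → r0=0x89
[2] flags=0010 HI?T → r1=0xcc
[3] flags=0010 CS?T → r0=0xda
[4] flags=1000 → (cmp)
[5] flags=1000 LE?T → r4=0x41
[6] flags=1000 GT?F → skip
[7] flags=1010 → (cmp)
[8] flags=1010 LT?T → r2=0x47
[9] flags=1010 VS?F → skip
[10] flags=1010 HI?T → r5=0xb6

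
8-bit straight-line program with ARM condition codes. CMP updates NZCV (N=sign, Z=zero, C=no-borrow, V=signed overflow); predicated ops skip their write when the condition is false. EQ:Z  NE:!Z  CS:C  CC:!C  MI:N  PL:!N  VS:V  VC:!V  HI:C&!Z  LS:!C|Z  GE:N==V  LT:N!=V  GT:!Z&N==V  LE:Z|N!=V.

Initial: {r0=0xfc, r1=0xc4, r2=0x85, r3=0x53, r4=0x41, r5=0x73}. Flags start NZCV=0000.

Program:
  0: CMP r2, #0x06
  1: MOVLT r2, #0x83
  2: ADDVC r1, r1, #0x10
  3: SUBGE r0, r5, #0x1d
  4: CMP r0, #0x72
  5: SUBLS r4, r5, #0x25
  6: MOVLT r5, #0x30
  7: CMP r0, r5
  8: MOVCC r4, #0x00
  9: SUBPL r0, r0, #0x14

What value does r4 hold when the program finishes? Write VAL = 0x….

VAL = 0x41

0: ✓ CMP  NZCV=0011
1: ✓ MOVLT  r2←0x83
2: · ADDVC
3: · SUBGE
4: ✓ CMP  NZCV=1010
5: · SUBLS
6: ✓ MOVLT  r5←0x30
7: ✓ CMP  NZCV=1010
8: · MOVCC
9: · SUBPL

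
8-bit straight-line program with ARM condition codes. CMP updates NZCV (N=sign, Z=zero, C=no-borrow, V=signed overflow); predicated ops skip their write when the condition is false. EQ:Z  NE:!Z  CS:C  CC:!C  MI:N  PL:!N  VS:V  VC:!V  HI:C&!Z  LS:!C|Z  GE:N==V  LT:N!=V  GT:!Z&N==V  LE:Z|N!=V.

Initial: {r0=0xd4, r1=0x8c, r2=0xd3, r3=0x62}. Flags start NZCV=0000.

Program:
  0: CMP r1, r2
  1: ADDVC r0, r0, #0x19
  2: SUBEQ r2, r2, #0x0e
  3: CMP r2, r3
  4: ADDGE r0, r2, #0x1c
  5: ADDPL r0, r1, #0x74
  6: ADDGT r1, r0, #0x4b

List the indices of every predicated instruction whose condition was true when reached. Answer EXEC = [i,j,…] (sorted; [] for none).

EXEC = [1,5]

0: ✓ CMP  NZCV=1000
1: ✓ ADDVC  r0←0xed
2: · SUBEQ
3: ✓ CMP  NZCV=0011
4: · ADDGE
5: ✓ ADDPL  r0←0x00
6: · ADDGT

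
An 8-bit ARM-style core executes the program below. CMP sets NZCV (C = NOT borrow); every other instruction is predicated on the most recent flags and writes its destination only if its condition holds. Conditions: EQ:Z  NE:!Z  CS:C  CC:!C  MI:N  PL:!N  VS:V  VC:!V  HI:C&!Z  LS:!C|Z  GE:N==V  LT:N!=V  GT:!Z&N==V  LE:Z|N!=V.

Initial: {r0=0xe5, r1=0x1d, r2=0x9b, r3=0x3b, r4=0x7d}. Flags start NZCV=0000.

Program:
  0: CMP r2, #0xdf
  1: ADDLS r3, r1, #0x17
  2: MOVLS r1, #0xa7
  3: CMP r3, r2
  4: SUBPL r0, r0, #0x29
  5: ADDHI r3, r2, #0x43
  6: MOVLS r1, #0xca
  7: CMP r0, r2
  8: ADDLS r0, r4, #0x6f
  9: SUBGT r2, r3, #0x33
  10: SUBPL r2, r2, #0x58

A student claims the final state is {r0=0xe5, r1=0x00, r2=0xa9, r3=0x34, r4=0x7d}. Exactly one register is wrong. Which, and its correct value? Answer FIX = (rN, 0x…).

FIX = (r1, 0xca)

0: ✓ CMP  NZCV=1000
1: ✓ ADDLS  r3←0x34
2: ✓ MOVLS  r1←0xa7
3: ✓ CMP  NZCV=1001
4: · SUBPL
5: · ADDHI
6: ✓ MOVLS  r1←0xca
7: ✓ CMP  NZCV=0010
8: · ADDLS
9: ✓ SUBGT  r2←0x01
10: ✓ SUBPL  r2←0xa9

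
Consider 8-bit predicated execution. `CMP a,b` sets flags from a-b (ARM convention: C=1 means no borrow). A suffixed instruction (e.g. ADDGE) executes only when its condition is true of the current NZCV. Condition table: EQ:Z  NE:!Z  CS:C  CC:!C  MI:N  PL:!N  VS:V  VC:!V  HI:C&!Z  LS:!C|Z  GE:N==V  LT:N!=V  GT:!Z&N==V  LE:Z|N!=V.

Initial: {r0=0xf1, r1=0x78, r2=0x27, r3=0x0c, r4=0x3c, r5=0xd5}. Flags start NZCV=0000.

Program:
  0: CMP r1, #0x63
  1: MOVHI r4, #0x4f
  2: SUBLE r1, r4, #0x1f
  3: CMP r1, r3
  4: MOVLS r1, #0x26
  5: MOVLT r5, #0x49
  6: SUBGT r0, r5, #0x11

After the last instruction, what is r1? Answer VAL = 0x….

VAL = 0x78

[0] flags=0010 → (cmp)
[1] flags=0010 HI?T → r4=0x4f
[2] flags=0010 LE?F → skip
[3] flags=0010 → (cmp)
[4] flags=0010 LS?F → skip
[5] flags=0010 LT?F → skip
[6] flags=0010 GT?T → r0=0xc4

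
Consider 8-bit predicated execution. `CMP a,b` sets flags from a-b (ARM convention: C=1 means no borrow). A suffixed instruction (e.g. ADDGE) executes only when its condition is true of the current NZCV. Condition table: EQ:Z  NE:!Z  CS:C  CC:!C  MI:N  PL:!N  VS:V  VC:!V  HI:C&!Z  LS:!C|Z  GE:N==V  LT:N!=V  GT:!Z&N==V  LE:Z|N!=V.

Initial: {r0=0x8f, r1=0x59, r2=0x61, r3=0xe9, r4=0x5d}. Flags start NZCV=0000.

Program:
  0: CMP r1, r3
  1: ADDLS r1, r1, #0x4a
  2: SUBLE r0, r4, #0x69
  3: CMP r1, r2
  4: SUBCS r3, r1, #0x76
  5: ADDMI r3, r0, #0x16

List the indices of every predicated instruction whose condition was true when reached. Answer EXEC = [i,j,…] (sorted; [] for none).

EXEC = [1,4]

[0] flags=0000 → (cmp)
[1] flags=0000 LS?T → r1=0xa3
[2] flags=0000 LE?F → skip
[3] flags=0011 → (cmp)
[4] flags=0011 CS?T → r3=0x2d
[5] flags=0011 MI?F → skip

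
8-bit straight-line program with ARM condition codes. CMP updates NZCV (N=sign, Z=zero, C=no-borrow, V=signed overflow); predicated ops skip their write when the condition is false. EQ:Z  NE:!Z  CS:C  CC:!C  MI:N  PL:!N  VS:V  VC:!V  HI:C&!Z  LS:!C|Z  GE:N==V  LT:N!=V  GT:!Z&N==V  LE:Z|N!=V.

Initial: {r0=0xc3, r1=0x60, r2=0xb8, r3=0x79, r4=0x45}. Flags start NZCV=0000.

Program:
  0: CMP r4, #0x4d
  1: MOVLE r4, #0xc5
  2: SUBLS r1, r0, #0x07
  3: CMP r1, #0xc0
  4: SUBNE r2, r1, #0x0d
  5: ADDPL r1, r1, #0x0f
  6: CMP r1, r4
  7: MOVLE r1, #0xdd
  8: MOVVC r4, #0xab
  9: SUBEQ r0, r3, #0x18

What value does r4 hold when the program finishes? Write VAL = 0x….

VAL = 0xab

[0] flags=1000 → (cmp)
[1] flags=1000 LE?T → r4=0xc5
[2] flags=1000 LS?T → r1=0xbc
[3] flags=1000 → (cmp)
[4] flags=1000 NE?T → r2=0xaf
[5] flags=1000 PL?F → skip
[6] flags=1000 → (cmp)
[7] flags=1000 LE?T → r1=0xdd
[8] flags=1000 VC?T → r4=0xab
[9] flags=1000 EQ?F → skip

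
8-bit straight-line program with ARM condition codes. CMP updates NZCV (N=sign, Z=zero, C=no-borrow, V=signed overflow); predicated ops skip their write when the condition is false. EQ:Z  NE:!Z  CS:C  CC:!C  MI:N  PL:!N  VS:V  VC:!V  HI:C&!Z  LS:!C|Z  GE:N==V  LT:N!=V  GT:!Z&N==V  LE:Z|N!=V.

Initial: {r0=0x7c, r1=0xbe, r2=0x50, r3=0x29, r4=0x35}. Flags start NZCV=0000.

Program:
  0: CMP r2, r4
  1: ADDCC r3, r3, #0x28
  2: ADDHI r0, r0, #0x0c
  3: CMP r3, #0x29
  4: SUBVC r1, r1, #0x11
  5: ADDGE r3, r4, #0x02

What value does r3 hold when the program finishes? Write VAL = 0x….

[0] flags=0010 → (cmp)
[1] flags=0010 CC?F → skip
[2] flags=0010 HI?T → r0=0x88
[3] flags=0110 → (cmp)
[4] flags=0110 VC?T → r1=0xad
[5] flags=0110 GE?T → r3=0x37

VAL = 0x37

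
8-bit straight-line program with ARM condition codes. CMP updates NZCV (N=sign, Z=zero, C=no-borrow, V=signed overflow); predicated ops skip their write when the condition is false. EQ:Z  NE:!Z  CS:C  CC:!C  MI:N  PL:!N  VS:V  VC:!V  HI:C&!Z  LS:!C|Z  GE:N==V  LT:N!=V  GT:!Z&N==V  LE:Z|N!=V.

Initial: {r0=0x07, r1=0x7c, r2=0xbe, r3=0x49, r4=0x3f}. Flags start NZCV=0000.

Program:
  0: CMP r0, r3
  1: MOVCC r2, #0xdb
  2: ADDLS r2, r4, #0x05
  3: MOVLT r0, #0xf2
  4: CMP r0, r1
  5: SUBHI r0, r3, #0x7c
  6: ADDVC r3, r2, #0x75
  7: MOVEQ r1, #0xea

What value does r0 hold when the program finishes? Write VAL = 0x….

VAL = 0xcd

0: ✓ CMP  NZCV=1000
1: ✓ MOVCC  r2←0xdb
2: ✓ ADDLS  r2←0x44
3: ✓ MOVLT  r0←0xf2
4: ✓ CMP  NZCV=0011
5: ✓ SUBHI  r0←0xcd
6: · ADDVC
7: · MOVEQ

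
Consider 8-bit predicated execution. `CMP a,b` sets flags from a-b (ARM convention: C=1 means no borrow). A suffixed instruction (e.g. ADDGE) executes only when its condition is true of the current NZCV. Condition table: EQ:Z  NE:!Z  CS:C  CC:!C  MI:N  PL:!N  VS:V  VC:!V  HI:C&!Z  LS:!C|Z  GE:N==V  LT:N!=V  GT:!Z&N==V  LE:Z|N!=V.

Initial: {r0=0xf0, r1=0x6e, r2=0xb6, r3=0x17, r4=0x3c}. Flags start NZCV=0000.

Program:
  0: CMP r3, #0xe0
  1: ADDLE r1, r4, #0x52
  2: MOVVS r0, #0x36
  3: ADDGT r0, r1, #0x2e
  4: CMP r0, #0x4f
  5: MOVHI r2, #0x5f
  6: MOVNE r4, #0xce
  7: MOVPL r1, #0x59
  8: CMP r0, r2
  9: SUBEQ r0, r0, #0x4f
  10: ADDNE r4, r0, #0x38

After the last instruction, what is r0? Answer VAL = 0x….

[0] flags=0000 → (cmp)
[1] flags=0000 LE?F → skip
[2] flags=0000 VS?F → skip
[3] flags=0000 GT?T → r0=0x9c
[4] flags=0011 → (cmp)
[5] flags=0011 HI?T → r2=0x5f
[6] flags=0011 NE?T → r4=0xce
[7] flags=0011 PL?T → r1=0x59
[8] flags=0011 → (cmp)
[9] flags=0011 EQ?F → skip
[10] flags=0011 NE?T → r4=0xd4

VAL = 0x9c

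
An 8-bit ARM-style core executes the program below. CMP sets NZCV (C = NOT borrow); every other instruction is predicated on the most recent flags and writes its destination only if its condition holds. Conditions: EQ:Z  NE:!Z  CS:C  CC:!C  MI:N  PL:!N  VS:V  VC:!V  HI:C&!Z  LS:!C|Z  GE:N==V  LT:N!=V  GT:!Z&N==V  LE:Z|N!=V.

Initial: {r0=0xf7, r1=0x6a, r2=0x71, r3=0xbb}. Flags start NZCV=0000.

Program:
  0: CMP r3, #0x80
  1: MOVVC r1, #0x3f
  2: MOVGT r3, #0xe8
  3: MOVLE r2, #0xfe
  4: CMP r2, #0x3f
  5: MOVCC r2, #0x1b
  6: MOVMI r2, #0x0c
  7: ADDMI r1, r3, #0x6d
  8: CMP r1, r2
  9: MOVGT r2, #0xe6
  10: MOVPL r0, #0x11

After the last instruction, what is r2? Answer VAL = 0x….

0: ✓ CMP  NZCV=0010
1: ✓ MOVVC  r1←0x3f
2: ✓ MOVGT  r3←0xe8
3: · MOVLE
4: ✓ CMP  NZCV=0010
5: · MOVCC
6: · MOVMI
7: · ADDMI
8: ✓ CMP  NZCV=1000
9: · MOVGT
10: · MOVPL

VAL = 0x71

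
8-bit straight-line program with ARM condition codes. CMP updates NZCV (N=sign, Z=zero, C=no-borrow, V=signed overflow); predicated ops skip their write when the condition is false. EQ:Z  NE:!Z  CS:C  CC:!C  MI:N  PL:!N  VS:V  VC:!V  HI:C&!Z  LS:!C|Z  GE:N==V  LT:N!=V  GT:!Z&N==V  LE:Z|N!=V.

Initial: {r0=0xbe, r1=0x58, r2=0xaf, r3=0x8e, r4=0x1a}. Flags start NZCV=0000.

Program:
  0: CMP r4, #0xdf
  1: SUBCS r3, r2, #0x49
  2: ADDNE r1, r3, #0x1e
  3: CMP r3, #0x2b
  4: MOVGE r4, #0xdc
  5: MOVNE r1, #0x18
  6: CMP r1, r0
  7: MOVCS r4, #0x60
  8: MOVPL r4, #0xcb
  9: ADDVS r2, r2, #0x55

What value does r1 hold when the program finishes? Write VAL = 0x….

0: ✓ CMP  NZCV=0000
1: · SUBCS
2: ✓ ADDNE  r1←0xac
3: ✓ CMP  NZCV=0011
4: · MOVGE
5: ✓ MOVNE  r1←0x18
6: ✓ CMP  NZCV=0000
7: · MOVCS
8: ✓ MOVPL  r4←0xcb
9: · ADDVS

VAL = 0x18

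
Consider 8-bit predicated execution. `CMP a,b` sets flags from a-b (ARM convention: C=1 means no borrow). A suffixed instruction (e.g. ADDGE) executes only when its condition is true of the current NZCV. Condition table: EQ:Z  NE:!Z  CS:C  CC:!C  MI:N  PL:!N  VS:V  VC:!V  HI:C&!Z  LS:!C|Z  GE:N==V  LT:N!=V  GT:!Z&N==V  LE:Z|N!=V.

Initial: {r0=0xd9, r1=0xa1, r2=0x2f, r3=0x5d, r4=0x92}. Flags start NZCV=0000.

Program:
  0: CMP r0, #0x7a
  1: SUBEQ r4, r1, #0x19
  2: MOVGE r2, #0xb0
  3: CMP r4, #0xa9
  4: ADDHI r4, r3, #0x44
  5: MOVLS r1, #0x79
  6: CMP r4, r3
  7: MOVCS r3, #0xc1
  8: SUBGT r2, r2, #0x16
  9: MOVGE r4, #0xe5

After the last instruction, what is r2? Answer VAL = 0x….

VAL = 0x2f

[0] flags=0011 → (cmp)
[1] flags=0011 EQ?F → skip
[2] flags=0011 GE?F → skip
[3] flags=1000 → (cmp)
[4] flags=1000 HI?F → skip
[5] flags=1000 LS?T → r1=0x79
[6] flags=0011 → (cmp)
[7] flags=0011 CS?T → r3=0xc1
[8] flags=0011 GT?F → skip
[9] flags=0011 GE?F → skip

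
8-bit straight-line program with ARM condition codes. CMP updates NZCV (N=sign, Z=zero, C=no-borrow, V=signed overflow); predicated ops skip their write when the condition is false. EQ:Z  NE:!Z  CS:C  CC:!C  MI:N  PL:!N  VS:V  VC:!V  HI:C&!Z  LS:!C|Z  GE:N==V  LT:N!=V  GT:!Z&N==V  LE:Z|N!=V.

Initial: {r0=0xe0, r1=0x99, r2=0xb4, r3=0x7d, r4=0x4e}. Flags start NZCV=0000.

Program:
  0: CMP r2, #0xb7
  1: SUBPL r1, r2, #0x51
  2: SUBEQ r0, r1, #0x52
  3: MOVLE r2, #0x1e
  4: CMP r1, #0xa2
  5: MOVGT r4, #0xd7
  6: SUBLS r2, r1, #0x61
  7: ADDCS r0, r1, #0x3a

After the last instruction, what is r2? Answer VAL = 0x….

VAL = 0x38

[0] flags=1000 → (cmp)
[1] flags=1000 PL?F → skip
[2] flags=1000 EQ?F → skip
[3] flags=1000 LE?T → r2=0x1e
[4] flags=1000 → (cmp)
[5] flags=1000 GT?F → skip
[6] flags=1000 LS?T → r2=0x38
[7] flags=1000 CS?F → skip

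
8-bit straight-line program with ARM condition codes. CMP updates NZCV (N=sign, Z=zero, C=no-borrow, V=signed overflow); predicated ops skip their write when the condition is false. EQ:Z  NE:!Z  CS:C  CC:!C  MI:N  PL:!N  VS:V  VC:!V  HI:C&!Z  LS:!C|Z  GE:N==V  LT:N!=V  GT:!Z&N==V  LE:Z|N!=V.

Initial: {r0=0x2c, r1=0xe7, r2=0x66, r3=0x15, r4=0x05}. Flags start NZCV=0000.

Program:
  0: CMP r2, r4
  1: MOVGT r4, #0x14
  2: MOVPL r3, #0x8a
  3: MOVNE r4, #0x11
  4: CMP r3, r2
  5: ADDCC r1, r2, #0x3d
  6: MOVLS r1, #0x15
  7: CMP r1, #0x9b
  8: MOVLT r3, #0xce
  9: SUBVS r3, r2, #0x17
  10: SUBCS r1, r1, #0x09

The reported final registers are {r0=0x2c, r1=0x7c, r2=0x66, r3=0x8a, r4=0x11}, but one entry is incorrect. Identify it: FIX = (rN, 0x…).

FIX = (r1, 0xde)

[0] flags=0010 → (cmp)
[1] flags=0010 GT?T → r4=0x14
[2] flags=0010 PL?T → r3=0x8a
[3] flags=0010 NE?T → r4=0x11
[4] flags=0011 → (cmp)
[5] flags=0011 CC?F → skip
[6] flags=0011 LS?F → skip
[7] flags=0010 → (cmp)
[8] flags=0010 LT?F → skip
[9] flags=0010 VS?F → skip
[10] flags=0010 CS?T → r1=0xde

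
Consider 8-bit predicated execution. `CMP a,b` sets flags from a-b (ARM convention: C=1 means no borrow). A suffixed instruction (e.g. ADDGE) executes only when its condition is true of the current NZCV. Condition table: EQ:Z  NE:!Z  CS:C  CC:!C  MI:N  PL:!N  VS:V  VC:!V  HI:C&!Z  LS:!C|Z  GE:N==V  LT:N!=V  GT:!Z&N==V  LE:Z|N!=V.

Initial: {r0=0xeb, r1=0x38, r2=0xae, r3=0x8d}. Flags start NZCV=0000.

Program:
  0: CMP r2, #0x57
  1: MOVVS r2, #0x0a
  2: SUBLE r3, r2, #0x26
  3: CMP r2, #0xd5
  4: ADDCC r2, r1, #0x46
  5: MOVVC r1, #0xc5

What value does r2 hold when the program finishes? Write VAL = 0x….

VAL = 0x7e

[0] flags=0011 → (cmp)
[1] flags=0011 VS?T → r2=0x0a
[2] flags=0011 LE?T → r3=0xe4
[3] flags=0000 → (cmp)
[4] flags=0000 CC?T → r2=0x7e
[5] flags=0000 VC?T → r1=0xc5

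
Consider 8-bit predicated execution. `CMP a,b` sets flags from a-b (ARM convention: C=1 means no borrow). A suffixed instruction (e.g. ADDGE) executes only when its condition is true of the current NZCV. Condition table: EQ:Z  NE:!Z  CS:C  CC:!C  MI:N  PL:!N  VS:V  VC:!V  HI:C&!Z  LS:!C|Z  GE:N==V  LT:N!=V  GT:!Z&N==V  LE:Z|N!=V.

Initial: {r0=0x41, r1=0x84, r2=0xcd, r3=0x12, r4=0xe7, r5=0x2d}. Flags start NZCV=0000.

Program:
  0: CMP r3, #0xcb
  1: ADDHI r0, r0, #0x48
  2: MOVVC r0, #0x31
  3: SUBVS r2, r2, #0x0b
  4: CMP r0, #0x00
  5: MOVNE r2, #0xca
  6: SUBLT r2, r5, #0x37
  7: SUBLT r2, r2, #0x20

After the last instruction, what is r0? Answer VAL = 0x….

VAL = 0x31

0: ✓ CMP  NZCV=0000
1: · ADDHI
2: ✓ MOVVC  r0←0x31
3: · SUBVS
4: ✓ CMP  NZCV=0010
5: ✓ MOVNE  r2←0xca
6: · SUBLT
7: · SUBLT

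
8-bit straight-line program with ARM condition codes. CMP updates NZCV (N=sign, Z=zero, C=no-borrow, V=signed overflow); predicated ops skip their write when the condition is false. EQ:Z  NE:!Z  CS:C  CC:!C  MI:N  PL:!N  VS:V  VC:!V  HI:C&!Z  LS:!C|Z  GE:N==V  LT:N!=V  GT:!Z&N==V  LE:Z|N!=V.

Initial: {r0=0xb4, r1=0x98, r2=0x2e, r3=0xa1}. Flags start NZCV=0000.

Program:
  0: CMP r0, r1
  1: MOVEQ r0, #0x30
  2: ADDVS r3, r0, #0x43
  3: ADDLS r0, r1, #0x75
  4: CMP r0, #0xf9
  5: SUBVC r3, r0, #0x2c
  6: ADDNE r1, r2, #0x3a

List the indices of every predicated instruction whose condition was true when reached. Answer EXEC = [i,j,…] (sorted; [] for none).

[0] flags=0010 → (cmp)
[1] flags=0010 EQ?F → skip
[2] flags=0010 VS?F → skip
[3] flags=0010 LS?F → skip
[4] flags=1000 → (cmp)
[5] flags=1000 VC?T → r3=0x88
[6] flags=1000 NE?T → r1=0x68

EXEC = [5,6]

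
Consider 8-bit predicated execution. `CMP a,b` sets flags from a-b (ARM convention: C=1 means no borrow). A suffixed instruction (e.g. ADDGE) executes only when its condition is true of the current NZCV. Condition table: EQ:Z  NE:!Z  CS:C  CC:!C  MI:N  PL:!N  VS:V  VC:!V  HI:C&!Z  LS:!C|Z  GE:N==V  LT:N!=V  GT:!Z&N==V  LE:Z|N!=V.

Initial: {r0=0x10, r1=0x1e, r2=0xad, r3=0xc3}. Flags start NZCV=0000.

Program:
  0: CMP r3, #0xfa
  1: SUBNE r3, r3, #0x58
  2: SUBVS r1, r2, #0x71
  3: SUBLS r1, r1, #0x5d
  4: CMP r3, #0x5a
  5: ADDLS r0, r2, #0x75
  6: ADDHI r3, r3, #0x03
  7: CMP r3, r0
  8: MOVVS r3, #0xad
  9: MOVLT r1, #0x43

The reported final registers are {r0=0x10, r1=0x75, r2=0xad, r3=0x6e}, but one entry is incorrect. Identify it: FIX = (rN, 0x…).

FIX = (r1, 0xc1)

[0] flags=1000 → (cmp)
[1] flags=1000 NE?T → r3=0x6b
[2] flags=1000 VS?F → skip
[3] flags=1000 LS?T → r1=0xc1
[4] flags=0010 → (cmp)
[5] flags=0010 LS?F → skip
[6] flags=0010 HI?T → r3=0x6e
[7] flags=0010 → (cmp)
[8] flags=0010 VS?F → skip
[9] flags=0010 LT?F → skip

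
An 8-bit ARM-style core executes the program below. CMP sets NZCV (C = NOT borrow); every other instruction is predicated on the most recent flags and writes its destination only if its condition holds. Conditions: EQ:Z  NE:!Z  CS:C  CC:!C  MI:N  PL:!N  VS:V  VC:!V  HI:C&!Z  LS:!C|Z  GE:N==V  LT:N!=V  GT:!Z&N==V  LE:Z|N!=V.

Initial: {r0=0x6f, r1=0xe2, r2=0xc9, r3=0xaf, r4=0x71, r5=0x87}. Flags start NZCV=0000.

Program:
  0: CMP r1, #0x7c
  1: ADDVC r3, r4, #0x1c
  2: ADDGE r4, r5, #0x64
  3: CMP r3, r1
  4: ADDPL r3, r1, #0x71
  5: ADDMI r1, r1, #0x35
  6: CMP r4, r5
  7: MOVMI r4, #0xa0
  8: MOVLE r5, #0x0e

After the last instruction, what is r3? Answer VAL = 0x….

VAL = 0xaf

0: ✓ CMP  NZCV=0011
1: · ADDVC
2: · ADDGE
3: ✓ CMP  NZCV=1000
4: · ADDPL
5: ✓ ADDMI  r1←0x17
6: ✓ CMP  NZCV=1001
7: ✓ MOVMI  r4←0xa0
8: · MOVLE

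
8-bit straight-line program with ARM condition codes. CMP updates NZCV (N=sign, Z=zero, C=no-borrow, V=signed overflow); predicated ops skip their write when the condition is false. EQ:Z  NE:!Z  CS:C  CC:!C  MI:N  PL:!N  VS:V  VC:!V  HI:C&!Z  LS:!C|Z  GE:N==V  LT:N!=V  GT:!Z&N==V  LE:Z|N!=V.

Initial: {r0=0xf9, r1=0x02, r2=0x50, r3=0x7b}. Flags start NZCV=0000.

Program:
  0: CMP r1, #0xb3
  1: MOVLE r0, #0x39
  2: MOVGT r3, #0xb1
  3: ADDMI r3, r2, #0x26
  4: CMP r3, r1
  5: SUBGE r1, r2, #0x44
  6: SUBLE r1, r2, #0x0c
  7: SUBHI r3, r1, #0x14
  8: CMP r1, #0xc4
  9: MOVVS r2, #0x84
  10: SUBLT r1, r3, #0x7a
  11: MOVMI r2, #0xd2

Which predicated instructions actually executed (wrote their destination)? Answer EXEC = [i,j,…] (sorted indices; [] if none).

[0] flags=0000 → (cmp)
[1] flags=0000 LE?F → skip
[2] flags=0000 GT?T → r3=0xb1
[3] flags=0000 MI?F → skip
[4] flags=1010 → (cmp)
[5] flags=1010 GE?F → skip
[6] flags=1010 LE?T → r1=0x44
[7] flags=1010 HI?T → r3=0x30
[8] flags=1001 → (cmp)
[9] flags=1001 VS?T → r2=0x84
[10] flags=1001 LT?F → skip
[11] flags=1001 MI?T → r2=0xd2

EXEC = [2,6,7,9,11]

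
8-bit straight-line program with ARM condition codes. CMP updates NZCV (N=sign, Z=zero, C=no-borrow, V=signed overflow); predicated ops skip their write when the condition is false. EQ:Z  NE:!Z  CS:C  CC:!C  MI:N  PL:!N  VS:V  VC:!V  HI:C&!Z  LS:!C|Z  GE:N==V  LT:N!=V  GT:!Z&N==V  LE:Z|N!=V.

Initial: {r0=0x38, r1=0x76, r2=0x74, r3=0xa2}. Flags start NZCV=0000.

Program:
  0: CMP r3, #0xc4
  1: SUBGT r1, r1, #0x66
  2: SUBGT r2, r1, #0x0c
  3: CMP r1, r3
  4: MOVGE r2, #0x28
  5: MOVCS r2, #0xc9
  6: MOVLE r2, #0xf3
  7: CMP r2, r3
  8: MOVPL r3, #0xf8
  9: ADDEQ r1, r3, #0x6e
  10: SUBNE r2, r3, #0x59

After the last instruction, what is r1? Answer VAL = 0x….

VAL = 0x76

[0] flags=1000 → (cmp)
[1] flags=1000 GT?F → skip
[2] flags=1000 GT?F → skip
[3] flags=1001 → (cmp)
[4] flags=1001 GE?T → r2=0x28
[5] flags=1001 CS?F → skip
[6] flags=1001 LE?F → skip
[7] flags=1001 → (cmp)
[8] flags=1001 PL?F → skip
[9] flags=1001 EQ?F → skip
[10] flags=1001 NE?T → r2=0x49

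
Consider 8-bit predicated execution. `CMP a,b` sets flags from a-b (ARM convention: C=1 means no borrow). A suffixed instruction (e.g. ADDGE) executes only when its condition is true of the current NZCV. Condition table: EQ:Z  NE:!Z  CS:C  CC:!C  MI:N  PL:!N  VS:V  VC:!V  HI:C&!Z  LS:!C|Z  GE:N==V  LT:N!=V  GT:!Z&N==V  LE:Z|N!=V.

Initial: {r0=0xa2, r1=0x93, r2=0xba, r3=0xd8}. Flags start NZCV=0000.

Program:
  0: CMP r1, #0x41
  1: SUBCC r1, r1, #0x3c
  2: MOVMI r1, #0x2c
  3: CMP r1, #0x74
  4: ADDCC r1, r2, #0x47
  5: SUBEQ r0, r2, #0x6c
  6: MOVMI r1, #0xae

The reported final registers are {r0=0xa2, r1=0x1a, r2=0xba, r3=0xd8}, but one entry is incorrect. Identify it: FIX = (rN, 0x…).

FIX = (r1, 0x93)

[0] flags=0011 → (cmp)
[1] flags=0011 CC?F → skip
[2] flags=0011 MI?F → skip
[3] flags=0011 → (cmp)
[4] flags=0011 CC?F → skip
[5] flags=0011 EQ?F → skip
[6] flags=0011 MI?F → skip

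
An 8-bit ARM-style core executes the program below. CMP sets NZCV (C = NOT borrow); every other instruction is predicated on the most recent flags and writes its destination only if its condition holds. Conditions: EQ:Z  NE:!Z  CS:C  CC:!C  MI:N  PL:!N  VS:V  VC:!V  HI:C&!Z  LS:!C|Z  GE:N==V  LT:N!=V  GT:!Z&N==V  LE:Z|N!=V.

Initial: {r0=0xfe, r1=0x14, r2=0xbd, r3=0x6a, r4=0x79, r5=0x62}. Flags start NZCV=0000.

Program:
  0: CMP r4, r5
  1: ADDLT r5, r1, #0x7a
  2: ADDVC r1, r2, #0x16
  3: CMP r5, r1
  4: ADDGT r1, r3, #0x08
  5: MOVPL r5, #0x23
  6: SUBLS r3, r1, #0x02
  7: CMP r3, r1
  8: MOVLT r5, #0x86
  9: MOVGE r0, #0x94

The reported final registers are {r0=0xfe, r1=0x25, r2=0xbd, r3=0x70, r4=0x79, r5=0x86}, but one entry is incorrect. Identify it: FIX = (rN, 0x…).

[0] flags=0010 → (cmp)
[1] flags=0010 LT?F → skip
[2] flags=0010 VC?T → r1=0xd3
[3] flags=1001 → (cmp)
[4] flags=1001 GT?T → r1=0x72
[5] flags=1001 PL?F → skip
[6] flags=1001 LS?T → r3=0x70
[7] flags=1000 → (cmp)
[8] flags=1000 LT?T → r5=0x86
[9] flags=1000 GE?F → skip

FIX = (r1, 0x72)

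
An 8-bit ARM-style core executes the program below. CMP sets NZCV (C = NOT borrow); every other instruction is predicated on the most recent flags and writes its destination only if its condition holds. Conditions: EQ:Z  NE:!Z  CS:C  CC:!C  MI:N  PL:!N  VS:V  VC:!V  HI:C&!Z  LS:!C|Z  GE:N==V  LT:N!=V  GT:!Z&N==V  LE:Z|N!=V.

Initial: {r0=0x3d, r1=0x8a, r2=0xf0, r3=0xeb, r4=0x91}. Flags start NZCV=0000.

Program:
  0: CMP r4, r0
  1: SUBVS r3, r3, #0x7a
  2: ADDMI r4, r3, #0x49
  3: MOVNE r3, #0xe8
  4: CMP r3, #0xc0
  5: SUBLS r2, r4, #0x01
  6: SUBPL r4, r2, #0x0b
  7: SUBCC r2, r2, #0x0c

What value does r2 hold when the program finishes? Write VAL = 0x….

0: ✓ CMP  NZCV=0011
1: ✓ SUBVS  r3←0x71
2: · ADDMI
3: ✓ MOVNE  r3←0xe8
4: ✓ CMP  NZCV=0010
5: · SUBLS
6: ✓ SUBPL  r4←0xe5
7: · SUBCC

VAL = 0xf0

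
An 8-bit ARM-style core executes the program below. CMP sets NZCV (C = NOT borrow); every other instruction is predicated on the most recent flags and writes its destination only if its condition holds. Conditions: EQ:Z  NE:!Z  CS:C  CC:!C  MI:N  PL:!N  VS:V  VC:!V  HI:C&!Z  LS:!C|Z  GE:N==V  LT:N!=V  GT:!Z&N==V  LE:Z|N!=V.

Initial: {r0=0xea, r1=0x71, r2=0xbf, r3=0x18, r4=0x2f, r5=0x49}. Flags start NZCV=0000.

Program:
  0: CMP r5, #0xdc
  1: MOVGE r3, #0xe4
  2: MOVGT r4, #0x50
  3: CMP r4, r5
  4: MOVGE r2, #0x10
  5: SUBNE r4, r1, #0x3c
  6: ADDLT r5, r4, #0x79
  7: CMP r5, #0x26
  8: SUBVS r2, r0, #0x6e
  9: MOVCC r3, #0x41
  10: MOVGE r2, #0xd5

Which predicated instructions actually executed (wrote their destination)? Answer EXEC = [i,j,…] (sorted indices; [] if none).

0: ✓ CMP  NZCV=0000
1: ✓ MOVGE  r3←0xe4
2: ✓ MOVGT  r4←0x50
3: ✓ CMP  NZCV=0010
4: ✓ MOVGE  r2←0x10
5: ✓ SUBNE  r4←0x35
6: · ADDLT
7: ✓ CMP  NZCV=0010
8: · SUBVS
9: · MOVCC
10: ✓ MOVGE  r2←0xd5

EXEC = [1,2,4,5,10]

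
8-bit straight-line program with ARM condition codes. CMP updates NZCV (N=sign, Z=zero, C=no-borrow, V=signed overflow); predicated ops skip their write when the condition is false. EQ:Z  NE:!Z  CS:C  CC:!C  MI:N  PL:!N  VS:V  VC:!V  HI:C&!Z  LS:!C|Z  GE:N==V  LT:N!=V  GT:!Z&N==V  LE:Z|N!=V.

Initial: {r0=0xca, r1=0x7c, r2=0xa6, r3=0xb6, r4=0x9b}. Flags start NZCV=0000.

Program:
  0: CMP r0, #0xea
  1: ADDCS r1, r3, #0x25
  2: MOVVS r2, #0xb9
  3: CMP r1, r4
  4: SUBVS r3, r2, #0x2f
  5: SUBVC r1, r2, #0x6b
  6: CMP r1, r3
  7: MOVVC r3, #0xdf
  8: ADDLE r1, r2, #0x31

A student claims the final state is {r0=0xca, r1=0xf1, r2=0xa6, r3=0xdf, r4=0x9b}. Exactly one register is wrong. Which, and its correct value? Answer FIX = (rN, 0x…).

0: ✓ CMP  NZCV=1000
1: · ADDCS
2: · MOVVS
3: ✓ CMP  NZCV=1001
4: ✓ SUBVS  r3←0x77
5: · SUBVC
6: ✓ CMP  NZCV=0010
7: ✓ MOVVC  r3←0xdf
8: · ADDLE

FIX = (r1, 0x7c)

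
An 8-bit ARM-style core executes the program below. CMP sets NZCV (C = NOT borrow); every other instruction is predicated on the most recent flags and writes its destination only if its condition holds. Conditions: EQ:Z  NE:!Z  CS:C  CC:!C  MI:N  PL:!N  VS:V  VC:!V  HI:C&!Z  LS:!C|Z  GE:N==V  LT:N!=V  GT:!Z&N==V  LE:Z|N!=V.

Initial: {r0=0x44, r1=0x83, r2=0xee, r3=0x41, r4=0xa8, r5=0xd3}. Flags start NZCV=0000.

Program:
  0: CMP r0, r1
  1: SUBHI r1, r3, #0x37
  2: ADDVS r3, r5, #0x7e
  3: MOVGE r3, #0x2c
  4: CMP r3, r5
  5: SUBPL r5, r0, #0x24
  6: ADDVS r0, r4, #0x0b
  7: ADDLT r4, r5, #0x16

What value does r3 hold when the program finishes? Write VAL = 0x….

[0] flags=1001 → (cmp)
[1] flags=1001 HI?F → skip
[2] flags=1001 VS?T → r3=0x51
[3] flags=1001 GE?T → r3=0x2c
[4] flags=0000 → (cmp)
[5] flags=0000 PL?T → r5=0x20
[6] flags=0000 VS?F → skip
[7] flags=0000 LT?F → skip

VAL = 0x2c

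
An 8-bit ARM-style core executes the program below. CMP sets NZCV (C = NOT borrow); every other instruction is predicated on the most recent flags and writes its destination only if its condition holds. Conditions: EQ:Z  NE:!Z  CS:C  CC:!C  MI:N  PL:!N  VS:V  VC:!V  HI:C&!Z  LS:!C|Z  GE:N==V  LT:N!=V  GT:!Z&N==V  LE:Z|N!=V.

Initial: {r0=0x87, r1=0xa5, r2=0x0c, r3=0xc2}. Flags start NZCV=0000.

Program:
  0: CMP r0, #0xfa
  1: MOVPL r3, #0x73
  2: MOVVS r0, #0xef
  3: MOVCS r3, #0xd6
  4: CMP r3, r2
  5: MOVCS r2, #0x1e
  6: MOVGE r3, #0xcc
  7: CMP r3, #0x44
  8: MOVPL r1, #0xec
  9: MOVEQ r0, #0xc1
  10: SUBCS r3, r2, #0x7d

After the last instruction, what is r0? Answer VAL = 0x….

VAL = 0x87

[0] flags=1000 → (cmp)
[1] flags=1000 PL?F → skip
[2] flags=1000 VS?F → skip
[3] flags=1000 CS?F → skip
[4] flags=1010 → (cmp)
[5] flags=1010 CS?T → r2=0x1e
[6] flags=1010 GE?F → skip
[7] flags=0011 → (cmp)
[8] flags=0011 PL?T → r1=0xec
[9] flags=0011 EQ?F → skip
[10] flags=0011 CS?T → r3=0xa1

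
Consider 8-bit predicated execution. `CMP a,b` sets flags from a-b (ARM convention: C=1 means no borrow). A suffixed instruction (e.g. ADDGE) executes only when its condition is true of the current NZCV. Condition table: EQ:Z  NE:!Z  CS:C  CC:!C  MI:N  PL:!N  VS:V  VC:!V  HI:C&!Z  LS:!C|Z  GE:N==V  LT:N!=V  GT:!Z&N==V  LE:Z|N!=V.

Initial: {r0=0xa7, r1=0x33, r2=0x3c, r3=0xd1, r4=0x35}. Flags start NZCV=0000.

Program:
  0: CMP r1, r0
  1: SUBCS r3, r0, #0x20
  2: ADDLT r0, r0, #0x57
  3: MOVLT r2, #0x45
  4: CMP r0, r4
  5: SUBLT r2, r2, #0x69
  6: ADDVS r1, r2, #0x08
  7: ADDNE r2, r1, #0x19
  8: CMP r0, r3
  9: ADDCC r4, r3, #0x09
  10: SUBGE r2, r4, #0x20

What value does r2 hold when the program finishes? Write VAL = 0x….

VAL = 0xf4

0: ✓ CMP  NZCV=1001
1: · SUBCS
2: · ADDLT
3: · MOVLT
4: ✓ CMP  NZCV=0011
5: ✓ SUBLT  r2←0xd3
6: ✓ ADDVS  r1←0xdb
7: ✓ ADDNE  r2←0xf4
8: ✓ CMP  NZCV=1000
9: ✓ ADDCC  r4←0xda
10: · SUBGE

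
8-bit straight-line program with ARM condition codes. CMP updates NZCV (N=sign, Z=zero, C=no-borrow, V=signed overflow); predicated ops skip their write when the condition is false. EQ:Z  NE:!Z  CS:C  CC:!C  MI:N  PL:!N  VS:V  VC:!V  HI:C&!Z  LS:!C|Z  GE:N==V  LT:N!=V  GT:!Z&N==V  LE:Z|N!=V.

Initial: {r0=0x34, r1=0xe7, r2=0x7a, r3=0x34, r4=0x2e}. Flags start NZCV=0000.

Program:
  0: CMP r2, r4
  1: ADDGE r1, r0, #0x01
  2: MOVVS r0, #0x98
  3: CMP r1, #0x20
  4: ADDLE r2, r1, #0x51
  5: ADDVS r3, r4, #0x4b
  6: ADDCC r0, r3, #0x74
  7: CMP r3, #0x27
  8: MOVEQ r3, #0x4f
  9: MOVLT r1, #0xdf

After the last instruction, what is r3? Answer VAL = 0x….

[0] flags=0010 → (cmp)
[1] flags=0010 GE?T → r1=0x35
[2] flags=0010 VS?F → skip
[3] flags=0010 → (cmp)
[4] flags=0010 LE?F → skip
[5] flags=0010 VS?F → skip
[6] flags=0010 CC?F → skip
[7] flags=0010 → (cmp)
[8] flags=0010 EQ?F → skip
[9] flags=0010 LT?F → skip

VAL = 0x34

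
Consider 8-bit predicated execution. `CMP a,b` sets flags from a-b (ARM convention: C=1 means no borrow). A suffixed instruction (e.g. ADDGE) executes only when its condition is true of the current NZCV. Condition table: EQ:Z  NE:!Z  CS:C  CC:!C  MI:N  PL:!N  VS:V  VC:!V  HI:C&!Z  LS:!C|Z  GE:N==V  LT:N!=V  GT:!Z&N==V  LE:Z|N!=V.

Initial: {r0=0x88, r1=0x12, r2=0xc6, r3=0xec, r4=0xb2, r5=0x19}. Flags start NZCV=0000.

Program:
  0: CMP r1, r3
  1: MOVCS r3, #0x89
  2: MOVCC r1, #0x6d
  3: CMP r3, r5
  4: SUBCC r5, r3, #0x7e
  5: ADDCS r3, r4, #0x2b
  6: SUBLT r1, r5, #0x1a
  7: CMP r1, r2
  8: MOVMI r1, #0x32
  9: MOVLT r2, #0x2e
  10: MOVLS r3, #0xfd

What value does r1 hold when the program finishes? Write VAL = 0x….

0: ✓ CMP  NZCV=0000
1: · MOVCS
2: ✓ MOVCC  r1←0x6d
3: ✓ CMP  NZCV=1010
4: · SUBCC
5: ✓ ADDCS  r3←0xdd
6: ✓ SUBLT  r1←0xff
7: ✓ CMP  NZCV=0010
8: · MOVMI
9: · MOVLT
10: · MOVLS

VAL = 0xff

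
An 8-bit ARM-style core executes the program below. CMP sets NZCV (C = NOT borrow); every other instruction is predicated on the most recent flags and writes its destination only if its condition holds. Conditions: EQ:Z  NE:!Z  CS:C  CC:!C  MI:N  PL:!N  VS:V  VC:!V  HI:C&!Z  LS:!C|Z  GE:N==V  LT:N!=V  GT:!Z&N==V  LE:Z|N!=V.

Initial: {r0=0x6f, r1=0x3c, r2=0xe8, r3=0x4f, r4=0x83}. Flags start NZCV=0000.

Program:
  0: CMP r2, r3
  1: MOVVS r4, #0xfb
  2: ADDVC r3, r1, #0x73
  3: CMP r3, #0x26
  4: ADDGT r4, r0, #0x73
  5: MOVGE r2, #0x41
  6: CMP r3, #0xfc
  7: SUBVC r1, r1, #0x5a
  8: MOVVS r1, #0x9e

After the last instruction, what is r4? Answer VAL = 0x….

[0] flags=1010 → (cmp)
[1] flags=1010 VS?F → skip
[2] flags=1010 VC?T → r3=0xaf
[3] flags=1010 → (cmp)
[4] flags=1010 GT?F → skip
[5] flags=1010 GE?F → skip
[6] flags=1000 → (cmp)
[7] flags=1000 VC?T → r1=0xe2
[8] flags=1000 VS?F → skip

VAL = 0x83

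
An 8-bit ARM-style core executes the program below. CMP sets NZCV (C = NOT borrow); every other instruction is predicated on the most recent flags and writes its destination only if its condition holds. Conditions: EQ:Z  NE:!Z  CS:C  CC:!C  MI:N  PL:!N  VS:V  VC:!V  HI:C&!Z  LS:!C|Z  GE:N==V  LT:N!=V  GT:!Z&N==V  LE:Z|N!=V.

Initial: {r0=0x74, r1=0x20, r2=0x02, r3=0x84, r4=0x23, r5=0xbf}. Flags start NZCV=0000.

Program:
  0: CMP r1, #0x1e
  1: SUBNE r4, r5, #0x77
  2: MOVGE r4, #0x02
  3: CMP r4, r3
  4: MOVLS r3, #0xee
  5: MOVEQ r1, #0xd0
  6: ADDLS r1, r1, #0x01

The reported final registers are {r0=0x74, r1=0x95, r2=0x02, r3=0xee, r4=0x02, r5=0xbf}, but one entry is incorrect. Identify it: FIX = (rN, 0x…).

[0] flags=0010 → (cmp)
[1] flags=0010 NE?T → r4=0x48
[2] flags=0010 GE?T → r4=0x02
[3] flags=0000 → (cmp)
[4] flags=0000 LS?T → r3=0xee
[5] flags=0000 EQ?F → skip
[6] flags=0000 LS?T → r1=0x21

FIX = (r1, 0x21)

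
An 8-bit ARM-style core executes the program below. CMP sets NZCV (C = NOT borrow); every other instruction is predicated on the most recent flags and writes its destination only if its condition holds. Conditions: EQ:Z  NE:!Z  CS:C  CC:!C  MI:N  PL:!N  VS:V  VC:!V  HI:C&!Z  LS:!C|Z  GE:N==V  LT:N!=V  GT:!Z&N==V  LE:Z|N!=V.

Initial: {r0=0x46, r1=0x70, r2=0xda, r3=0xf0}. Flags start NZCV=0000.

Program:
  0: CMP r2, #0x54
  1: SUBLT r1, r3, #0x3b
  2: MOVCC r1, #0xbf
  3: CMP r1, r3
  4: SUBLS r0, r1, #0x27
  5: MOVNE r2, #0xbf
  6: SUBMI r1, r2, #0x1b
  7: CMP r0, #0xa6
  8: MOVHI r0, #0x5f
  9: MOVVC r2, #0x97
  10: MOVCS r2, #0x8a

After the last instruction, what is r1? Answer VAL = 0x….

0: ✓ CMP  NZCV=1010
1: ✓ SUBLT  r1←0xb5
2: · MOVCC
3: ✓ CMP  NZCV=1000
4: ✓ SUBLS  r0←0x8e
5: ✓ MOVNE  r2←0xbf
6: ✓ SUBMI  r1←0xa4
7: ✓ CMP  NZCV=1000
8: · MOVHI
9: ✓ MOVVC  r2←0x97
10: · MOVCS

VAL = 0xa4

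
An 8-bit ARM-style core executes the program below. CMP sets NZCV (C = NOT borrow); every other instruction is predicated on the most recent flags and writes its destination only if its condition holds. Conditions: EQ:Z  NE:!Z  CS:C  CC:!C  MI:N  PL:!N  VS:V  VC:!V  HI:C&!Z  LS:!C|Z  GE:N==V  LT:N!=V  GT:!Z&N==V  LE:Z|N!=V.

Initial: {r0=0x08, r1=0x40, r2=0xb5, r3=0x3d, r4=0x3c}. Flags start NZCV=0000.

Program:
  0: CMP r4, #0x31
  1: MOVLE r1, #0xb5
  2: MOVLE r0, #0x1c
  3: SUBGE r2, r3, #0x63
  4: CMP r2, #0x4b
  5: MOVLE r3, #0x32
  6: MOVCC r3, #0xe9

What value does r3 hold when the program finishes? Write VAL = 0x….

0: ✓ CMP  NZCV=0010
1: · MOVLE
2: · MOVLE
3: ✓ SUBGE  r2←0xda
4: ✓ CMP  NZCV=1010
5: ✓ MOVLE  r3←0x32
6: · MOVCC

VAL = 0x32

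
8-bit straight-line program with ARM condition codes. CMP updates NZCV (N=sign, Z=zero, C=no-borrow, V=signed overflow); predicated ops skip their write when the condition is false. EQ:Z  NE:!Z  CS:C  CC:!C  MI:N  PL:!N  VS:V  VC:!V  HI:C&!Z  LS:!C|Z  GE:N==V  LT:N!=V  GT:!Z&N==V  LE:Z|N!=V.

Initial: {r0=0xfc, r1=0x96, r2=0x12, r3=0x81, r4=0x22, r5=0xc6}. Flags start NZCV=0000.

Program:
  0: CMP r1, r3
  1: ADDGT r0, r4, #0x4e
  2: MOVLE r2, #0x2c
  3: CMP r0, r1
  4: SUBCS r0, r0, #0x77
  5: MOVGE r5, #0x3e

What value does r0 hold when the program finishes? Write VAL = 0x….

0: ✓ CMP  NZCV=0010
1: ✓ ADDGT  r0←0x70
2: · MOVLE
3: ✓ CMP  NZCV=1001
4: · SUBCS
5: ✓ MOVGE  r5←0x3e

VAL = 0x70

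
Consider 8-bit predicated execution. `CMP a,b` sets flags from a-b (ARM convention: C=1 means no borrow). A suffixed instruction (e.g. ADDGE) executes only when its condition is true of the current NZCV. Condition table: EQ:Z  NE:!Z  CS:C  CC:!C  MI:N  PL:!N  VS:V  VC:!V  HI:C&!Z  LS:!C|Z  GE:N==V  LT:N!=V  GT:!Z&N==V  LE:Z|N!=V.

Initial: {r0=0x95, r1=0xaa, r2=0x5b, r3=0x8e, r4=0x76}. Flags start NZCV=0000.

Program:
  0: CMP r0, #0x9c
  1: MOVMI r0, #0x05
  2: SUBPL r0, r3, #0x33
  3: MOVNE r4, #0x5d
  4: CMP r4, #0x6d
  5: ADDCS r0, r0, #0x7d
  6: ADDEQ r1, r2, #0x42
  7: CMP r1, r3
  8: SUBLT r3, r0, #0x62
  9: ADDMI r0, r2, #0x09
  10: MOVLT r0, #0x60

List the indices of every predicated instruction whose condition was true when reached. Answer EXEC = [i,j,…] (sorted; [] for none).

EXEC = [1,3]

0: ✓ CMP  NZCV=1000
1: ✓ MOVMI  r0←0x05
2: · SUBPL
3: ✓ MOVNE  r4←0x5d
4: ✓ CMP  NZCV=1000
5: · ADDCS
6: · ADDEQ
7: ✓ CMP  NZCV=0010
8: · SUBLT
9: · ADDMI
10: · MOVLT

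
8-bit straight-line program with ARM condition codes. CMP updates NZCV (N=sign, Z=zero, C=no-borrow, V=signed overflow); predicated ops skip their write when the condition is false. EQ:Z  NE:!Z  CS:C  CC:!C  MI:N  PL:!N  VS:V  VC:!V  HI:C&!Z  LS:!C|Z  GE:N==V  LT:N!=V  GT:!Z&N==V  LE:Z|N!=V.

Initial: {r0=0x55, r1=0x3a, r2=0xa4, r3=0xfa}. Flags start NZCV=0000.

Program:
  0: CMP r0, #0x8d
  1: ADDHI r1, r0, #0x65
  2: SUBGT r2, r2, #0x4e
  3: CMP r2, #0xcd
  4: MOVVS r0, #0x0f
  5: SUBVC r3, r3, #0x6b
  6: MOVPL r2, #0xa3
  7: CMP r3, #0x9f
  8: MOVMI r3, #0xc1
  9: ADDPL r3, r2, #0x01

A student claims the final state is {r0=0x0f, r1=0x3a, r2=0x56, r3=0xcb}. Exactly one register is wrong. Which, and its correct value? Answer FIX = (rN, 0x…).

[0] flags=1001 → (cmp)
[1] flags=1001 HI?F → skip
[2] flags=1001 GT?T → r2=0x56
[3] flags=1001 → (cmp)
[4] flags=1001 VS?T → r0=0x0f
[5] flags=1001 VC?F → skip
[6] flags=1001 PL?F → skip
[7] flags=0010 → (cmp)
[8] flags=0010 MI?F → skip
[9] flags=0010 PL?T → r3=0x57

FIX = (r3, 0x57)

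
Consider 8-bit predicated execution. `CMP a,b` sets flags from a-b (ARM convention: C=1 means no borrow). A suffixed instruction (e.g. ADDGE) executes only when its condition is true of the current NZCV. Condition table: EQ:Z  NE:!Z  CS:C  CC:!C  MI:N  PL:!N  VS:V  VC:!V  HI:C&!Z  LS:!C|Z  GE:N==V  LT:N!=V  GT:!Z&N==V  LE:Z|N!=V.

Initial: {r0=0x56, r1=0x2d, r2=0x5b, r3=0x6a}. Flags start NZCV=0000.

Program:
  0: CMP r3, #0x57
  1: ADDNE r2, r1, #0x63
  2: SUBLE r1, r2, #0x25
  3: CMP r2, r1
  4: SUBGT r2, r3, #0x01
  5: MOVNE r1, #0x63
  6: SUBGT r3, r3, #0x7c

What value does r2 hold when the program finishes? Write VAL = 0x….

VAL = 0x90

[0] flags=0010 → (cmp)
[1] flags=0010 NE?T → r2=0x90
[2] flags=0010 LE?F → skip
[3] flags=0011 → (cmp)
[4] flags=0011 GT?F → skip
[5] flags=0011 NE?T → r1=0x63
[6] flags=0011 GT?F → skip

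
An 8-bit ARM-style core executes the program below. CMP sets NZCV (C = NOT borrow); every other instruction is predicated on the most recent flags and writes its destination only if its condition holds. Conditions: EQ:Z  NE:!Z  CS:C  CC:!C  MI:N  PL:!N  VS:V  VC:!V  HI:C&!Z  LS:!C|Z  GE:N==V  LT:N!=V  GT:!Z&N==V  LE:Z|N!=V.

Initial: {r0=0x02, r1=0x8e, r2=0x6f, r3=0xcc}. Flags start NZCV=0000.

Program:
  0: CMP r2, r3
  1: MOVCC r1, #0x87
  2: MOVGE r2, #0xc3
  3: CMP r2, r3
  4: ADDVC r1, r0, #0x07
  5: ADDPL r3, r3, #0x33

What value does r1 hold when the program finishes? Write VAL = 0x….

[0] flags=1001 → (cmp)
[1] flags=1001 CC?T → r1=0x87
[2] flags=1001 GE?T → r2=0xc3
[3] flags=1000 → (cmp)
[4] flags=1000 VC?T → r1=0x09
[5] flags=1000 PL?F → skip

VAL = 0x09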